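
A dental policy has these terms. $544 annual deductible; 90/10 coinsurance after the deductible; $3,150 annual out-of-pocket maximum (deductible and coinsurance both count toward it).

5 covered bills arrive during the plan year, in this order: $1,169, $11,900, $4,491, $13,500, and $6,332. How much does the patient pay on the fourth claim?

Bill 1, $1,169: deductible takes $544, $625 remains; 10% of $625 = $62.50. Patient pays $606.50; OOP now $606.50.
Bill 2, $11,900: 10% coinsurance on $11,900 = $1,190. Patient owes $1,190 (running OOP $1,796.50).
Bill 3, $4,491: deductible already satisfied, so patient's share is 10% × $4,491 = $449.10. Patient pays $449.10; OOP now $2,245.60.
Bill 4, $13,500: deductible already satisfied, so patient's share is 10% × $13,500 = $1,350. That would push OOP to $3,595.60, over the $3,150 cap, so patient pays $3,150 − $2,245.60 = $904.40.

$904.40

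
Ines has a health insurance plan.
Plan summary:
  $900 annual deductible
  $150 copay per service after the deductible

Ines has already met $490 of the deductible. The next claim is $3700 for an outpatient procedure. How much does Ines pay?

$490 of the $900 deductible is already met, leaving $410.
That leaves $3700 − $410 = $3290 for the copay.
Copay on this service: $150.
Patient responsibility: $410 + $150 = $560.

$560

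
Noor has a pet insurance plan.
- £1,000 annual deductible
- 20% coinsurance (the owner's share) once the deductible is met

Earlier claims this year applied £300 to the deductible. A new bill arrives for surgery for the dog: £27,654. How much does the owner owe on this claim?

Deductible still to meet: £1,000 − £300 = £700.
The remaining £26,954 (= £27,654 − £700) moves to coinsurance.
20% of £26,954 = £5,390.80 falls to the owner.
That puts the owner's cost at £700 + £5,390.80 = £6,090.80.

£6,090.80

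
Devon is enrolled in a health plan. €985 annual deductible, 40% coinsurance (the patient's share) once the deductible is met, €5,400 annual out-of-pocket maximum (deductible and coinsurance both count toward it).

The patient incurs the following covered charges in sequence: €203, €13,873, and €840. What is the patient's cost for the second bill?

€5,197

#1 (€203): all of it applies to the deductible. Patient pays €203; OOP now €203.
#2 (€13,873): €782 finishes the deductible; €13,091 goes to coinsurance; coinsurance €13,091 × 40% = €5,236.40. Together that's €782 + €5,236.40 = €6,018.40. That would push OOP to €6,221.40, over the €5,400 cap, so patient pays €5,400 − €203 = €5,197.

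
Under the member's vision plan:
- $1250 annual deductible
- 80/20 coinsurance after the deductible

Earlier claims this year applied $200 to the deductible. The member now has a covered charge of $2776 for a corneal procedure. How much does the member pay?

$1395.20

Deductible still to meet: $1250 − $200 = $1050.
The remaining $1726 (= $2776 − $1050) moves to coinsurance.
Coinsurance: $1726 × 20% = $345.20.
So the member owes $1050 + $345.20 = $1395.20.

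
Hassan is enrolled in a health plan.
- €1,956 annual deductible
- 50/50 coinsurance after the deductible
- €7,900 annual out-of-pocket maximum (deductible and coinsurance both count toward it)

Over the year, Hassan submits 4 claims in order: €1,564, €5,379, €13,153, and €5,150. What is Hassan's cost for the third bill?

€3,450.50

Bill 1, €1,564: fully absorbed by the deductible. Patient pays €1,564; OOP now €1,564.
Bill 2, €5,379: €392 to deductible, leaving €4,987; 50% of €4,987 = €2,493.50. Patient owes €2,885.50 (running OOP €4,449.50).
Bill 3, €13,153: deductible met; 50% of €13,153 = €6,576.50. That would push OOP to €11,026, over the €7,900 cap, so patient pays €7,900 − €4,449.50 = €3,450.50.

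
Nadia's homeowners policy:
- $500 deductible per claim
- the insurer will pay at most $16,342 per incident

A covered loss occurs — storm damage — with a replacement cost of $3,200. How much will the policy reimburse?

$2,700

Less the $500 deductible: $3,200 − $500 = $2,700.
That's under the $16,342 cap, so the insurer reimburses the full $2,700.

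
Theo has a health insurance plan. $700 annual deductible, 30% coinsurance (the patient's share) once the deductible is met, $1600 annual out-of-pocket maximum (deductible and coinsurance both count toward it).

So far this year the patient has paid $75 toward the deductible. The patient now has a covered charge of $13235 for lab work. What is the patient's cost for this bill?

$1525

Remaining deductible: $700 − $75 = $625.
The remaining $12610 (= $13235 − $625) moves to coinsurance.
Patient's 30% share of $12610 is $3783.
Patient responsibility before any cap: $625 + $3783 = $4408.
Year-to-date out-of-pocket would reach $75 + $4408 = $4483, above the $1600 maximum, so the patient pays only $1600 − $75 = $1525.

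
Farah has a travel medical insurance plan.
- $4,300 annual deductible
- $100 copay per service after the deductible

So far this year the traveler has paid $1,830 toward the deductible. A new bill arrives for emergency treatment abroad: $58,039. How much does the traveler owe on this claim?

$2,570

Remaining deductible: $4,300 − $1,830 = $2,470.
That leaves $58,039 − $2,470 = $55,569 for the copay.
Copay on this service: $100.
Traveler responsibility: $2,470 + $100 = $2,570.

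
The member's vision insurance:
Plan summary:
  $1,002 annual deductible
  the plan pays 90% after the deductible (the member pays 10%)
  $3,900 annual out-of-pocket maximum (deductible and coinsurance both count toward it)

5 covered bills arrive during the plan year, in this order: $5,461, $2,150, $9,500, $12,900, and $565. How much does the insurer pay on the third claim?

$8,550

Claim 1 — $5,461: $1,002 finishes the deductible; $4,459 goes to coinsurance; coinsurance $4,459 × 10% = $445.90. Member owes $1,447.90 (running OOP $1,447.90). Plan pays $5,461 − $1,447.90 = $4,013.10.
Claim 2 — $2,150: deductible already satisfied, so member's share is 10% × $2,150 = $215. Member pays $215; OOP now $1,662.90. Plan pays $2,150 − $215 = $1,935.
Claim 3 — $9,500: 10% coinsurance on $9,500 = $950. Member pays $950; OOP now $2,612.90. Insurer: $9,500 − $950 = $8,550.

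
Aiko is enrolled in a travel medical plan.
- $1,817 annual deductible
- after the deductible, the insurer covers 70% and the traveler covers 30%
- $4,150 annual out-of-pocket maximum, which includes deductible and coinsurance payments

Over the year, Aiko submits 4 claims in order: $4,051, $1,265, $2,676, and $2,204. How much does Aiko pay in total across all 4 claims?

Claim 1 ($4,051): deductible takes $1,817, $2,234 remains; coinsurance $2,234 × 30% = $670.20. Traveler owes $2,487.20 (running OOP $2,487.20).
Claim 2 ($1,265): deductible already satisfied, so traveler's share is 30% × $1,265 = $379.50. Traveler owes $379.50 (running OOP $2,866.70).
Claim 3 ($2,676): 30% coinsurance on $2,676 = $802.80. Traveler pays $802.80; OOP now $3,669.50.
Claim 4 ($2,204): 30% coinsurance on $2,204 = $661.20. OOP would hit $4,330.70 > $4,150, so the cap limits the traveler to $4,150 − $3,669.50 = $480.50.
Summing the traveler's payments: $2,487.20 + $379.50 + $802.80 + $480.50 = $4,150.

$4,150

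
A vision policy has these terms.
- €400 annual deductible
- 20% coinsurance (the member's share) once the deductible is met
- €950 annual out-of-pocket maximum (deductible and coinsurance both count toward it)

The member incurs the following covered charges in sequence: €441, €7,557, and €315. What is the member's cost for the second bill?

€541.80

Bill 1, €441: deductible takes €400, €41 remains; 20% of €41 = €8.20. Cost to member: €408.20. OOP to date €408.20.
Bill 2, €7,557: deductible met; 20% of €7,557 = €1,511.40. OOP would hit €1,919.60 > €950, so the cap limits the member to €950 − €408.20 = €541.80.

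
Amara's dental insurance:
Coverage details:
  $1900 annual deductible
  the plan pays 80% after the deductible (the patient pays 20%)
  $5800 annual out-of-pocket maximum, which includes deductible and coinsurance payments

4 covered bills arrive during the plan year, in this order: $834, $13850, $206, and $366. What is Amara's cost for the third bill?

Claim 1 — $834: fully absorbed by the deductible. Cost to patient: $834. OOP to date $834.
Claim 2 — $13850: $1066 finishes the deductible; $12784 goes to coinsurance; 20% of $12784 = $2556.80. Patient pays $3622.80; OOP now $4456.80.
Claim 3 — $206: deductible already satisfied, so patient's share is 20% × $206 = $41.20. Patient pays $41.20; OOP now $4498.

$41.20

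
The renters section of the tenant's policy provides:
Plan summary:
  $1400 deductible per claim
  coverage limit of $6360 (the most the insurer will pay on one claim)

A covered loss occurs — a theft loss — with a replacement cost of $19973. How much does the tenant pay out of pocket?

$13613

Less the $1400 deductible: $19973 − $1400 = $18573.
The $6360 per-incident cap binds; insurer pays $6360.
Tenant's share is the uncovered remainder: $19973 − $6360 = $13613.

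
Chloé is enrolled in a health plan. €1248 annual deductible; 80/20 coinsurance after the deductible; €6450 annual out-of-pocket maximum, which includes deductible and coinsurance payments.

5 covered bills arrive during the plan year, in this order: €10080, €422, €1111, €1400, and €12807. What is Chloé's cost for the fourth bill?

Claim 1 — €10080: €1248 to deductible, leaving €8832; coinsurance €8832 × 20% = €1766.40. Cost to patient: €3014.40. OOP to date €3014.40.
Claim 2 — €422: 20% coinsurance on €422 = €84.40. Patient owes €84.40 (running OOP €3098.80).
Claim 3 — €1111: 20% coinsurance on €1111 = €222.20. Cost to patient: €222.20. OOP to date €3321.
Claim 4 — €1400: deductible met; 20% of €1400 = €280. Patient owes €280 (running OOP €3601).

€280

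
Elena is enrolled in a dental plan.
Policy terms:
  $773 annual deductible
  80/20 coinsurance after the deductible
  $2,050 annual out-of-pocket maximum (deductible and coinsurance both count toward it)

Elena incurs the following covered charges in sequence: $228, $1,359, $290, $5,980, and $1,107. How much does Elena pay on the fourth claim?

Claim 1 ($228): entire amount goes to the deductible. Cost to patient: $228. OOP to date $228.
Claim 2 ($1,359): $545 to deductible, leaving $814; 20% of $814 = $162.80. Cost to patient: $707.80. OOP to date $935.80.
Claim 3 ($290): 20% coinsurance on $290 = $58. Cost to patient: $58. OOP to date $993.80.
Claim 4 ($5,980): deductible met; 20% of $5,980 = $1,196. That would push OOP to $2,189.80, over the $2,050 cap, so patient pays $2,050 − $993.80 = $1,056.20.

$1,056.20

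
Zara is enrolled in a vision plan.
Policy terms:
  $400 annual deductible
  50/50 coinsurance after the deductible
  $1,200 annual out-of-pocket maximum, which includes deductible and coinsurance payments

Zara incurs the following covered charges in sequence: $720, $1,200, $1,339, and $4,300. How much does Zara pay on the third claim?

$40

#1 ($720): $400 to deductible, leaving $320; coinsurance $320 × 50% = $160. Member owes $560 (running OOP $560).
#2 ($1,200): 50% coinsurance on $1,200 = $600. Cost to member: $600. OOP to date $1,160.
#3 ($1,339): deductible already satisfied, so member's share is 50% × $1,339 = $669.50. OOP would hit $1,829.50 > $1,200, so the cap limits the member to $1,200 − $1,160 = $40.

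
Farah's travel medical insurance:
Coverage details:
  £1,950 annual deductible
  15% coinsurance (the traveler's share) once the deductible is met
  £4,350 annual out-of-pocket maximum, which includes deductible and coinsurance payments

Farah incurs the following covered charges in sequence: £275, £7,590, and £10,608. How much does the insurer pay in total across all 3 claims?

#1 (£275): entire amount goes to the deductible. Cost to traveler: £275. OOP to date £275. Plan pays £275 − £275 = £0.
#2 (£7,590): £1,675 finishes the deductible; £5,915 goes to coinsurance; 15% of £5,915 = £887.25. Traveler pays £2,562.25; OOP now £2,837.25. Plan pays £7,590 − £2,562.25 = £5,027.75.
#3 (£10,608): 15% coinsurance on £10,608 = £1,591.20. That would push OOP to £4,428.45, over the £4,350 cap, so traveler pays £4,350 − £2,837.25 = £1,512.75. Plan pays £10,608 − £1,512.75 = £9,095.25.
Insurer total: £0 + £5,027.75 + £9,095.25 = £14,123.

£14,123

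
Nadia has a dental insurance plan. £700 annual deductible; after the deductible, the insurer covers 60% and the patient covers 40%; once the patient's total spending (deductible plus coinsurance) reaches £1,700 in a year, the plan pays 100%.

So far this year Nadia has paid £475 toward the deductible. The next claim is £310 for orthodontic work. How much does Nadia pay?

Deductible still to meet: £700 − £475 = £225.
After the £225 deductible portion, £310 − £225 = £85 is subject to coinsurance.
Patient's 40% share of £85 is £34.
That puts the patient's cost at £225 + £34 = £259 before any cap.
Year-to-date out-of-pocket becomes £475 + £259 = £734, still under the £1,700 maximum, so no cap applies.

£259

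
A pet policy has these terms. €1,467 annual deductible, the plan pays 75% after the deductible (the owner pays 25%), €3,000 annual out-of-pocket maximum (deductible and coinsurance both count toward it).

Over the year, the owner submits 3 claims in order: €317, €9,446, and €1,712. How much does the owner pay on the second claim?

€2,683

Claim 1 — €317: entire amount goes to the deductible. Owner pays €317; OOP now €317.
Claim 2 — €9,446: deductible takes €1,150, €8,296 remains; owner's 25% is €2,074. Together that's €1,150 + €2,074 = €3,224. That would push OOP to €3,541, over the €3,000 cap, so owner pays €3,000 − €317 = €2,683.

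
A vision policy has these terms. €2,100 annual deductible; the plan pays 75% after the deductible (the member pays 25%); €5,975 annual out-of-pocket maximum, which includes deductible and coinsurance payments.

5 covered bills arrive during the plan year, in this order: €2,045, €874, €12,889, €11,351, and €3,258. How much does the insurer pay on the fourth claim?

Claim 1 — €2,045: fully absorbed by the deductible. Cost to member: €2,045. OOP to date €2,045. Insurer: €2,045 − €2,045 = €0.
Claim 2 — €874: deductible takes €55, €819 remains; 25% of €819 = €204.75. Member owes €259.75 (running OOP €2,304.75). Plan pays €874 − €259.75 = €614.25.
Claim 3 — €12,889: 25% coinsurance on €12,889 = €3,222.25. Member owes €3,222.25 (running OOP €5,527). Insurer: €12,889 − €3,222.25 = €9,666.75.
Claim 4 — €11,351: deductible met; 25% of €11,351 = €2,837.75. Adding that to €5,527 gives €8,364.75, past the €5,975 cap; member pays only €5,975 − €5,527 = €448. Insurer: €11,351 − €448 = €10,903.

€10,903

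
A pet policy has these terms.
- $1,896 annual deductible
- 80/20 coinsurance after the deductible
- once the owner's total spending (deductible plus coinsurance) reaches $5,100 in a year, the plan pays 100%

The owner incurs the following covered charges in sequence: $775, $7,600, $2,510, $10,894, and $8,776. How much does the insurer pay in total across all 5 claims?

Bill 1, $775: entire amount goes to the deductible. Cost to owner: $775. OOP to date $775. Plan pays $775 − $775 = $0.
Bill 2, $7,600: deductible takes $1,121, $6,479 remains; coinsurance $6,479 × 20% = $1,295.80. Owner pays $2,416.80; OOP now $3,191.80. Plan pays $7,600 − $2,416.80 = $5,183.20.
Bill 3, $2,510: deductible met; 20% of $2,510 = $502. Cost to owner: $502. OOP to date $3,693.80. Plan pays $2,510 − $502 = $2,008.
Bill 4, $10,894: 20% coinsurance on $10,894 = $2,178.80. That would push OOP to $5,872.60, over the $5,100 cap, so owner pays $5,100 − $3,693.80 = $1,406.20. Plan pays $10,894 − $1,406.20 = $9,487.80.
Bill 5, $8,776: deductible met; 20% of $8,776 = $1,755.20. OOP would hit $6,855.20 > $5,100, so the cap limits the owner to $5,100 − $5,100 = $0. Insurer: $8,776 − $0 = $8,776.
Insurer total = bills − owner's total = $30,555 − $5,100 = $25,455.

$25,455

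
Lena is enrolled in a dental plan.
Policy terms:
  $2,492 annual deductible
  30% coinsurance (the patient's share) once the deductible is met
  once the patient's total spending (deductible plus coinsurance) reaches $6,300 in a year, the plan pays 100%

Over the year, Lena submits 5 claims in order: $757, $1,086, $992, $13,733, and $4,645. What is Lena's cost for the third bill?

Claim 1 — $757: fully absorbed by the deductible. Patient pays $757; OOP now $757.
Claim 2 — $1,086: all of it applies to the deductible. Patient pays $1,086; OOP now $1,843.
Claim 3 — $992: $649 to deductible, leaving $343; 30% of $343 = $102.90. Patient pays $751.90; OOP now $2,594.90.

$751.90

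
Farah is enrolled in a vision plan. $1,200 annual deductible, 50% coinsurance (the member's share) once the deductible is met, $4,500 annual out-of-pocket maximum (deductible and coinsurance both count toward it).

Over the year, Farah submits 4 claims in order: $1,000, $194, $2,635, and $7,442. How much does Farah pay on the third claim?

$1,320.50

#1 ($1,000): all of it applies to the deductible. Member pays $1,000; OOP now $1,000.
#2 ($194): entire amount goes to the deductible. Member owes $194 (running OOP $1,194).
#3 ($2,635): $6 to deductible, leaving $2,629; member's 50% is $1,314.50. Cost to member: $1,320.50. OOP to date $2,514.50.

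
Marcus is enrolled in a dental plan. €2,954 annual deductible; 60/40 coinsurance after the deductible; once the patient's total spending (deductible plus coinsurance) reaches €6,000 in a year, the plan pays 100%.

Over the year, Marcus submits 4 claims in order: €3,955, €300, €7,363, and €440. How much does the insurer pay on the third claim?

Claim 1 (€3,955): €2,954 to deductible, leaving €1,001; 40% of €1,001 = €400.40. Patient pays €3,354.40; OOP now €3,354.40. Insurer: €3,955 − €3,354.40 = €600.60.
Claim 2 (€300): 40% coinsurance on €300 = €120. Patient owes €120 (running OOP €3,474.40). Plan pays €300 − €120 = €180.
Claim 3 (€7,363): deductible already satisfied, so patient's share is 40% × €7,363 = €2,945.20. OOP would hit €6,419.60 > €6,000, so the cap limits the patient to €6,000 − €3,474.40 = €2,525.60. Plan pays €7,363 − €2,525.60 = €4,837.40.

€4,837.40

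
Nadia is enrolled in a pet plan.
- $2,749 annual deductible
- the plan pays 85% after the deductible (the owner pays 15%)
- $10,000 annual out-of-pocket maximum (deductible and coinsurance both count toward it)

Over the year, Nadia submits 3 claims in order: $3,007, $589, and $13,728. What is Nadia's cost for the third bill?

#1 ($3,007): $2,749 to deductible, leaving $258; 15% of $258 = $38.70. Cost to owner: $2,787.70. OOP to date $2,787.70.
#2 ($589): deductible met; 15% of $589 = $88.35. Owner owes $88.35 (running OOP $2,876.05).
#3 ($13,728): deductible already satisfied, so owner's share is 15% × $13,728 = $2,059.20. Cost to owner: $2,059.20. OOP to date $4,935.25.

$2,059.20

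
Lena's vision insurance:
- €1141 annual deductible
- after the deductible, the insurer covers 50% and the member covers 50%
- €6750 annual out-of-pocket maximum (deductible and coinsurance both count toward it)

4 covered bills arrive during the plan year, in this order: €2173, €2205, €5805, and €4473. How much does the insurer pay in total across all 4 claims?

€7906

Claim 1 (€2173): €1141 finishes the deductible; €1032 goes to coinsurance; member's 50% is €516. Member pays €1657; OOP now €1657. Insurer: €2173 − €1657 = €516.
Claim 2 (€2205): deductible met; 50% of €2205 = €1102.50. Member pays €1102.50; OOP now €2759.50. Insurer: €2205 − €1102.50 = €1102.50.
Claim 3 (€5805): deductible met; 50% of €5805 = €2902.50. Cost to member: €2902.50. OOP to date €5662. Insurer: €5805 − €2902.50 = €2902.50.
Claim 4 (€4473): deductible met; 50% of €4473 = €2236.50. Adding that to €5662 gives €7898.50, past the €6750 cap; member pays only €6750 − €5662 = €1088. Insurer: €4473 − €1088 = €3385.
Insurer total = bills − member's total = €14656 − €6750 = €7906.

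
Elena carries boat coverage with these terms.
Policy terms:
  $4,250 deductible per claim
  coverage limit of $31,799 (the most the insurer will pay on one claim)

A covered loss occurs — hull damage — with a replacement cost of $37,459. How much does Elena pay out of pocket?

After the deductible, $37,459 − $4,250 = $33,209 remains.
The $31,799 per-incident cap binds; insurer pays $31,799.
The owner bears the rest of the original loss: $37,459 − $31,799 = $5,660.

$5,660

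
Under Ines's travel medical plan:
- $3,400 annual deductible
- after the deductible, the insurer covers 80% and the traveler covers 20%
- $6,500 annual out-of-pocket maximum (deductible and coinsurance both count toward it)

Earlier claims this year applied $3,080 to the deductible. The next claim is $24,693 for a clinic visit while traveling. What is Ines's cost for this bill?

$3,420

$3,080 of the $3,400 deductible is already met, leaving $320.
The remaining $24,373 (= $24,693 − $320) moves to coinsurance.
Coinsurance: $24,373 × 20% = $4,874.60.
That puts the traveler's cost at $320 + $4,874.60 = $5,194.60 before any cap.
That would bring total out-of-pocket to $8,274.60, past the $6,500 cap. The traveler is capped at $6,500 − $3,080 = $3,420 on this claim.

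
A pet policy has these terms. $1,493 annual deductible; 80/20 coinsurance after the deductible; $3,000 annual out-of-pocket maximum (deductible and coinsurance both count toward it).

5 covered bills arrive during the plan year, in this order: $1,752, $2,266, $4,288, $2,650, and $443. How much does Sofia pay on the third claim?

$857.60

Claim 1 — $1,752: deductible takes $1,493, $259 remains; 20% of $259 = $51.80. Cost to owner: $1,544.80. OOP to date $1,544.80.
Claim 2 — $2,266: 20% coinsurance on $2,266 = $453.20. Owner owes $453.20 (running OOP $1,998).
Claim 3 — $4,288: 20% coinsurance on $4,288 = $857.60. Owner pays $857.60; OOP now $2,855.60.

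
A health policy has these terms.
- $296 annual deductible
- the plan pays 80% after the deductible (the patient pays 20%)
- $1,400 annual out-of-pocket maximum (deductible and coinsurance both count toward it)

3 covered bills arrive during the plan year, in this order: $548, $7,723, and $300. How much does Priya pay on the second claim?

$1,053.60

#1 ($548): $296 finishes the deductible; $252 goes to coinsurance; 20% of $252 = $50.40. Cost to patient: $346.40. OOP to date $346.40.
#2 ($7,723): deductible met; 20% of $7,723 = $1,544.60. That would push OOP to $1,891, over the $1,400 cap, so patient pays $1,400 − $346.40 = $1,053.60.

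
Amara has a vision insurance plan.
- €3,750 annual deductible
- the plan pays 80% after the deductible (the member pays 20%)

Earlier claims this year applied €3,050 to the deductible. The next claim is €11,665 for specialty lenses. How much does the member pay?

€2,893

Remaining deductible: €3,750 − €3,050 = €700.
That leaves €11,665 − €700 = €10,965 for coinsurance.
Member's 20% share of €10,965 is €2,193.
That puts the member's cost at €700 + €2,193 = €2,893.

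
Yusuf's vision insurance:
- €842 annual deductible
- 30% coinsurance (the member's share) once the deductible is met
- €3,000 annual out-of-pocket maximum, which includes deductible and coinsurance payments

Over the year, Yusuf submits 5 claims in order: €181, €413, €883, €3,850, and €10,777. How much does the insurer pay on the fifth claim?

Claim 1 (€181): fully absorbed by the deductible. Member pays €181; OOP now €181. Insurer: €181 − €181 = €0.
Claim 2 (€413): entire amount goes to the deductible. Member pays €413; OOP now €594. Plan pays €413 − €413 = €0.
Claim 3 (€883): €248 to deductible, leaving €635; 30% of €635 = €190.50. Member owes €438.50 (running OOP €1,032.50). Insurer: €883 − €438.50 = €444.50.
Claim 4 (€3,850): 30% coinsurance on €3,850 = €1,155. Member owes €1,155 (running OOP €2,187.50). Insurer: €3,850 − €1,155 = €2,695.
Claim 5 (€10,777): 30% coinsurance on €10,777 = €3,233.10. That would push OOP to €5,420.60, over the €3,000 cap, so member pays €3,000 − €2,187.50 = €812.50. Insurer: €10,777 − €812.50 = €9,964.50.

€9,964.50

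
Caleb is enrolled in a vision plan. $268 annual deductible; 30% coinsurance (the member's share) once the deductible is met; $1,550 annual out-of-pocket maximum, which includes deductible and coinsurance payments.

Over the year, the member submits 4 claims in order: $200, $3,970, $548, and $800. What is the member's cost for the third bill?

$111.40

Claim 1 ($200): entire amount goes to the deductible. Member owes $200 (running OOP $200).
Claim 2 ($3,970): deductible takes $68, $3,902 remains; coinsurance $3,902 × 30% = $1,170.60. Member pays $1,238.60; OOP now $1,438.60.
Claim 3 ($548): deductible met; 30% of $548 = $164.40. OOP would hit $1,603 > $1,550, so the cap limits the member to $1,550 − $1,438.60 = $111.40.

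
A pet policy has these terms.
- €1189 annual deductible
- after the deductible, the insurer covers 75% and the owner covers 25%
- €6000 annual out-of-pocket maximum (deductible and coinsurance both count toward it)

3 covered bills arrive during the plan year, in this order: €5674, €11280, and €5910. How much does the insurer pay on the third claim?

€5040.25

Bill 1, €5674: €1189 finishes the deductible; €4485 goes to coinsurance; 25% of €4485 = €1121.25. Owner owes €2310.25 (running OOP €2310.25). Plan pays €5674 − €2310.25 = €3363.75.
Bill 2, €11280: deductible met; 25% of €11280 = €2820. Cost to owner: €2820. OOP to date €5130.25. Insurer: €11280 − €2820 = €8460.
Bill 3, €5910: 25% coinsurance on €5910 = €1477.50. OOP would hit €6607.75 > €6000, so the cap limits the owner to €6000 − €5130.25 = €869.75. Plan pays €5910 − €869.75 = €5040.25.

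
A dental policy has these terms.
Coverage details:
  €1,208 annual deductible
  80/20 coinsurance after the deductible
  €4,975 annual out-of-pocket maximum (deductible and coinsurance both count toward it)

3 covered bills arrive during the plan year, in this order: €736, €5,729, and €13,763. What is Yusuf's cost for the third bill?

Claim 1 (€736): all of it applies to the deductible. Patient owes €736 (running OOP €736).
Claim 2 (€5,729): €472 to deductible, leaving €5,257; patient's 20% is €1,051.40. Patient pays €1,523.40; OOP now €2,259.40.
Claim 3 (€13,763): 20% coinsurance on €13,763 = €2,752.60. That would push OOP to €5,012, over the €4,975 cap, so patient pays €4,975 − €2,259.40 = €2,715.60.

€2,715.60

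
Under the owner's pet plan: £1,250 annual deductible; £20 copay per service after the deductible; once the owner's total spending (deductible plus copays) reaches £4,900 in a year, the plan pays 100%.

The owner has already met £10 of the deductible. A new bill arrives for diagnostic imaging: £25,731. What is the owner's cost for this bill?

£1,260

Remaining deductible: £1,250 − £10 = £1,240.
After the £1,240 deductible portion, £25,731 − £1,240 = £24,491 is subject to the copay.
Copay on this service: £20.
So the owner owes £1,240 + £20 = £1,260 before any cap.
Year-to-date out-of-pocket becomes £10 + £1,260 = £1,270, still under the £4,900 maximum, so no cap applies.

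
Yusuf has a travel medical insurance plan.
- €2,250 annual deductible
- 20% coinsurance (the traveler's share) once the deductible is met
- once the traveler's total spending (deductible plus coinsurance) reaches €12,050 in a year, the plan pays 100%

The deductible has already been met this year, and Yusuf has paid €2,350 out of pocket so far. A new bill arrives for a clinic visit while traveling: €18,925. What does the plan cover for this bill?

€15,140

The deductible is already satisfied, so the full bill goes to coinsurance.
Coinsurance: €18,925 × 20% = €3,785.
Total out-of-pocket so far would be €2,350 + €3,785 = €6,135, below the €12,050 cap — no reduction.
The plan picks up €18,925 − €3,785 = €15,140.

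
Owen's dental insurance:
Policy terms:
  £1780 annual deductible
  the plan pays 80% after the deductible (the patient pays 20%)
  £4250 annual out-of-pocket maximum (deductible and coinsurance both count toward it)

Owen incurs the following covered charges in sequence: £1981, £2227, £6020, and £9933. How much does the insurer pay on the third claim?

£4816

Claim 1 — £1981: deductible takes £1780, £201 remains; coinsurance £201 × 20% = £40.20. Patient pays £1820.20; OOP now £1820.20. Plan pays £1981 − £1820.20 = £160.80.
Claim 2 — £2227: deductible met; 20% of £2227 = £445.40. Patient pays £445.40; OOP now £2265.60. Insurer: £2227 − £445.40 = £1781.60.
Claim 3 — £6020: deductible already satisfied, so patient's share is 20% × £6020 = £1204. Cost to patient: £1204. OOP to date £3469.60. Plan pays £6020 − £1204 = £4816.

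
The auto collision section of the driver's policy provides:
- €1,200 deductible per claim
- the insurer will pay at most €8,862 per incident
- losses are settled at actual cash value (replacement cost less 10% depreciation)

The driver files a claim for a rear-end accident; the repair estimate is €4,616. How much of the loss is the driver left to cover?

Actual cash value after 10% depreciation: €4,616 × 90% = €4,154.40.
Subtract the deductible: €4,154.40 − €1,200 = €2,954.40.
€2,954.40 is within the €8,862 limit, so the insurer pays €2,954.40.
Out of pocket: €4,616 − €2,954.40 = €1,661.60.

€1,661.60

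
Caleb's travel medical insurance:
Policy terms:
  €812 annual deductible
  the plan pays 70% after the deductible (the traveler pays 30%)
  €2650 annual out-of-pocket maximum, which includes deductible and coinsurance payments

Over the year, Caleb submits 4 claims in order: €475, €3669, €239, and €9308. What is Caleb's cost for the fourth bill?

#1 (€475): entire amount goes to the deductible. Cost to traveler: €475. OOP to date €475.
#2 (€3669): deductible takes €337, €3332 remains; traveler's 30% is €999.60. Traveler owes €1336.60 (running OOP €1811.60).
#3 (€239): deductible already satisfied, so traveler's share is 30% × €239 = €71.70. Cost to traveler: €71.70. OOP to date €1883.30.
#4 (€9308): deductible met; 30% of €9308 = €2792.40. OOP would hit €4675.70 > €2650, so the cap limits the traveler to €2650 − €1883.30 = €766.70.

€766.70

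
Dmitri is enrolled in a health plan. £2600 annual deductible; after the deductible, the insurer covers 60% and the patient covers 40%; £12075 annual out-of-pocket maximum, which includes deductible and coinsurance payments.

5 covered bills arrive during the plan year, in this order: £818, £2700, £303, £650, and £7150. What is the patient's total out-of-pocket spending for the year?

#1 (£818): all of it applies to the deductible. Patient pays £818; OOP now £818.
#2 (£2700): £1782 to deductible, leaving £918; patient's 40% is £367.20. Patient owes £2149.20 (running OOP £2967.20).
#3 (£303): 40% coinsurance on £303 = £121.20. Cost to patient: £121.20. OOP to date £3088.40.
#4 (£650): deductible already satisfied, so patient's share is 40% × £650 = £260. Patient pays £260; OOP now £3348.40.
#5 (£7150): deductible met; 40% of £7150 = £2860. Cost to patient: £2860. OOP to date £6208.40.
Total paid by the patient: £818 + £2149.20 + £121.20 + £260 + £2860 = £6208.40.

£6208.40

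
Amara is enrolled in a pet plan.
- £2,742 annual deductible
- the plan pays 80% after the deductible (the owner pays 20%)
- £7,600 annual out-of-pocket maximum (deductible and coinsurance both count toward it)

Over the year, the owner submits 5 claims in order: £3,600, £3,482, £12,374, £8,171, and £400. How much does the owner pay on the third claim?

£2,474.80

Claim 1 — £3,600: deductible takes £2,742, £858 remains; owner's 20% is £171.60. Cost to owner: £2,913.60. OOP to date £2,913.60.
Claim 2 — £3,482: deductible already satisfied, so owner's share is 20% × £3,482 = £696.40. Cost to owner: £696.40. OOP to date £3,610.
Claim 3 — £12,374: deductible met; 20% of £12,374 = £2,474.80. Cost to owner: £2,474.80. OOP to date £6,084.80.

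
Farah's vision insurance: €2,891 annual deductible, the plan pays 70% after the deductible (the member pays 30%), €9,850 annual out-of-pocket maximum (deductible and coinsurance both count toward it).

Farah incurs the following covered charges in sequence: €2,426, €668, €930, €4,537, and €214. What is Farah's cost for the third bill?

Bill 1, €2,426: all of it applies to the deductible. Member owes €2,426 (running OOP €2,426).
Bill 2, €668: €465 finishes the deductible; €203 goes to coinsurance; coinsurance €203 × 30% = €60.90. Member pays €525.90; OOP now €2,951.90.
Bill 3, €930: deductible already satisfied, so member's share is 30% × €930 = €279. Member pays €279; OOP now €3,230.90.

€279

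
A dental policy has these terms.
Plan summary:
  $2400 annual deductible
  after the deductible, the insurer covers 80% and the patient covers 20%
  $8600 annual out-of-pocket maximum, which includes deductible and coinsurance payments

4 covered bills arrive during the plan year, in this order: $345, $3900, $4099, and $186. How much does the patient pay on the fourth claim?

$37.20

#1 ($345): all of it applies to the deductible. Patient owes $345 (running OOP $345).
#2 ($3900): $2055 finishes the deductible; $1845 goes to coinsurance; 20% of $1845 = $369. Patient owes $2424 (running OOP $2769).
#3 ($4099): 20% coinsurance on $4099 = $819.80. Cost to patient: $819.80. OOP to date $3588.80.
#4 ($186): deductible met; 20% of $186 = $37.20. Patient pays $37.20; OOP now $3626.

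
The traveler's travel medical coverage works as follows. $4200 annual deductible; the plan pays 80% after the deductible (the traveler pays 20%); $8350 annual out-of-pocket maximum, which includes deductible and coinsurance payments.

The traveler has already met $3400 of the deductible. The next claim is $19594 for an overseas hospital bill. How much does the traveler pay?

$4558.80

Remaining deductible: $4200 − $3400 = $800.
That leaves $19594 − $800 = $18794 for coinsurance.
Traveler's 20% share of $18794 is $3758.80.
That puts the traveler's cost at $800 + $3758.80 = $4558.80 before any cap.
Year-to-date out-of-pocket becomes $3400 + $4558.80 = $7958.80, still under the $8350 maximum, so no cap applies.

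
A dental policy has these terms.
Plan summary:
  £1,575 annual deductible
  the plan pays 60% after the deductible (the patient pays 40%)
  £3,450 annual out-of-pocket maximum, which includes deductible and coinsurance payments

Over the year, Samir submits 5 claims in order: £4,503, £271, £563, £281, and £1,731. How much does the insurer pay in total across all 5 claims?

Bill 1, £4,503: deductible takes £1,575, £2,928 remains; 40% of £2,928 = £1,171.20. Cost to patient: £2,746.20. OOP to date £2,746.20. Insurer: £4,503 − £2,746.20 = £1,756.80.
Bill 2, £271: 40% coinsurance on £271 = £108.40. Cost to patient: £108.40. OOP to date £2,854.60. Plan pays £271 − £108.40 = £162.60.
Bill 3, £563: deductible already satisfied, so patient's share is 40% × £563 = £225.20. Patient pays £225.20; OOP now £3,079.80. Plan pays £563 − £225.20 = £337.80.
Bill 4, £281: 40% coinsurance on £281 = £112.40. Patient pays £112.40; OOP now £3,192.20. Insurer: £281 − £112.40 = £168.60.
Bill 5, £1,731: 40% coinsurance on £1,731 = £692.40. That would push OOP to £3,884.60, over the £3,450 cap, so patient pays £3,450 − £3,192.20 = £257.80. Insurer: £1,731 − £257.80 = £1,473.20.
Insurer total: £1,756.80 + £162.60 + £337.80 + £168.60 + £1,473.20 = £3,899.

£3,899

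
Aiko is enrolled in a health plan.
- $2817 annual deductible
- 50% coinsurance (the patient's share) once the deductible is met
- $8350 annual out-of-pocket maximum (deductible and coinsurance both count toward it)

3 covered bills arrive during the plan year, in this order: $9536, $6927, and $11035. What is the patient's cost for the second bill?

$2173.50

Claim 1 — $9536: deductible takes $2817, $6719 remains; coinsurance $6719 × 50% = $3359.50. Patient owes $6176.50 (running OOP $6176.50).
Claim 2 — $6927: deductible met; 50% of $6927 = $3463.50. That would push OOP to $9640, over the $8350 cap, so patient pays $8350 − $6176.50 = $2173.50.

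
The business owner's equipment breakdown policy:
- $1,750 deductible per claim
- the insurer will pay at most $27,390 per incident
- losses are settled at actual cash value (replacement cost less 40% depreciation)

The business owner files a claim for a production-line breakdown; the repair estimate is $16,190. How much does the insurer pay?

Depreciate 40%: the covered value is $16,190 × 0.6 = $9,714.
After the deductible, $9,714 − $1,750 = $7,964 remains.
$7,964 is within the $27,390 limit, so the insurer pays $7,964.

$7,964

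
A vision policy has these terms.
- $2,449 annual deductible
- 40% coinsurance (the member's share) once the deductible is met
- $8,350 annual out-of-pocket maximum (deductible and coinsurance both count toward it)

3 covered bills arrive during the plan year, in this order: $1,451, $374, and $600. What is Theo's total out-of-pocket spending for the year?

$2,425

Bill 1, $1,451: fully absorbed by the deductible. Member owes $1,451 (running OOP $1,451).
Bill 2, $374: all of it applies to the deductible. Member owes $374 (running OOP $1,825).
Bill 3, $600: all of it applies to the deductible. Member owes $600 (running OOP $2,425).
Summing the member's payments: $1,451 + $374 + $600 = $2,425.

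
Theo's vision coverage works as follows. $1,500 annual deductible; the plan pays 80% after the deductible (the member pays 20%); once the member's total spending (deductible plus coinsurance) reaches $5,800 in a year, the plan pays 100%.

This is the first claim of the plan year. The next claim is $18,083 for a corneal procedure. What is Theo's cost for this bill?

$4,816.60

The full $1,500 deductible is still open; $1,500 of this bill applies to it.
That leaves $18,083 − $1,500 = $16,583 for coinsurance.
20% of $16,583 = $3,316.60 falls to the member.
Member responsibility before any cap: $1,500 + $3,316.60 = $4,816.60.
Total out-of-pocket so far would be $0 + $4,816.60 = $4,816.60, below the $5,800 cap — no reduction.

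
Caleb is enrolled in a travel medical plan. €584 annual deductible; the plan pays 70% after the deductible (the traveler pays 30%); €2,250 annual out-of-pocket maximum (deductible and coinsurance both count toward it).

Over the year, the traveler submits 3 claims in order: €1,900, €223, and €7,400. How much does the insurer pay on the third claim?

Claim 1 — €1,900: deductible takes €584, €1,316 remains; traveler's 30% is €394.80. Traveler owes €978.80 (running OOP €978.80). Plan pays €1,900 − €978.80 = €921.20.
Claim 2 — €223: 30% coinsurance on €223 = €66.90. Traveler pays €66.90; OOP now €1,045.70. Plan pays €223 − €66.90 = €156.10.
Claim 3 — €7,400: deductible already satisfied, so traveler's share is 30% × €7,400 = €2,220. That would push OOP to €3,265.70, over the €2,250 cap, so traveler pays €2,250 − €1,045.70 = €1,204.30. Insurer: €7,400 − €1,204.30 = €6,195.70.

€6,195.70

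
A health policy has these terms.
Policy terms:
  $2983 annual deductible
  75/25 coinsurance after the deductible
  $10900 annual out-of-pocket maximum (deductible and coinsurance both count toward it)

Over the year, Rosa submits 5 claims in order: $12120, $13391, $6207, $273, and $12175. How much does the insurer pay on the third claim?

Claim 1 — $12120: $2983 finishes the deductible; $9137 goes to coinsurance; coinsurance $9137 × 25% = $2284.25. Cost to patient: $5267.25. OOP to date $5267.25. Plan pays $12120 − $5267.25 = $6852.75.
Claim 2 — $13391: deductible met; 25% of $13391 = $3347.75. Patient owes $3347.75 (running OOP $8615). Plan pays $13391 − $3347.75 = $10043.25.
Claim 3 — $6207: 25% coinsurance on $6207 = $1551.75. Patient pays $1551.75; OOP now $10166.75. Insurer: $6207 − $1551.75 = $4655.25.

$4655.25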